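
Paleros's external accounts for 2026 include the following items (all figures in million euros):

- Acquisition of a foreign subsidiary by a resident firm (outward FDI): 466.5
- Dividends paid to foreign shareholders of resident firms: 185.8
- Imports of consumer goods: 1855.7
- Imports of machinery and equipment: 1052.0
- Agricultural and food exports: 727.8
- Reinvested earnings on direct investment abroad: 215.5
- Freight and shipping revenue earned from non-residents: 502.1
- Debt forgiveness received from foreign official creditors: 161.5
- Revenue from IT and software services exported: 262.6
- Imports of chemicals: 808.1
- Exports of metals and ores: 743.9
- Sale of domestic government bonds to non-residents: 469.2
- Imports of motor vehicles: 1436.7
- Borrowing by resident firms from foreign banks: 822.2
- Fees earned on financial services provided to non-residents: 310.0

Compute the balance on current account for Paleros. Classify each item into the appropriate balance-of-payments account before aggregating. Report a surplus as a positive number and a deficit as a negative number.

-2576.4

Goods: -1855.7 - 808.1 - 1436.7 - 1052.0 + 743.9 + 727.8 = -3680.8
Services: 502.1 + 262.6 + 310.0 = 1074.7
Primary income: -185.8 + 215.5 = 29.7
Current account = (-3680.8) + 1074.7 + 29.7 = -2576.4
(Excluded from the current account — financial account: acquisition of a foreign subsidiary by a resident firm (outward FDI) 466.5, sale of domestic government bonds to non-residents 469.2, borrowing by resident firms from foreign banks 822.2; capital account: debt forgiveness received from foreign official creditors 161.5.)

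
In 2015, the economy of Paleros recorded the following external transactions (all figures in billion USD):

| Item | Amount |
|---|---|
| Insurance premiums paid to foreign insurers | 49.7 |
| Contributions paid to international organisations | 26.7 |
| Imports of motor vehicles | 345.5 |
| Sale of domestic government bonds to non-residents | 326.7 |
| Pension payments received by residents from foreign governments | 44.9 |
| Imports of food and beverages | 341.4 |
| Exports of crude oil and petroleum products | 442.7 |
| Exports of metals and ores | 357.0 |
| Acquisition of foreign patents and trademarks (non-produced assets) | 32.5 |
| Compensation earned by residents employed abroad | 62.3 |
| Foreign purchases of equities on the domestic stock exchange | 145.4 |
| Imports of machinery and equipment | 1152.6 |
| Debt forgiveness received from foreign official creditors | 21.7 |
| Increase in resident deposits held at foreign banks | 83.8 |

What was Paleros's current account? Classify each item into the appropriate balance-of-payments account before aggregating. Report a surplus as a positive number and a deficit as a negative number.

-1009.0

Goods: -1152.6 + 357.0 - 341.4 + 442.7 - 345.5 = -1039.8
Services: -49.7
Primary income: 62.3
Secondary income: 44.9 - 26.7 = 18.2
Current account = (-1039.8) + (-49.7) + 62.3 + 18.2 = -1009.0
(Excluded from the current account — financial account: sale of domestic government bonds to non-residents 326.7, foreign purchases of equities on the domestic stock exchange 145.4, increase in resident deposits held at foreign banks 83.8; capital account: acquisition of foreign patents and trademarks (non-produced assets) 32.5, debt forgiveness received from foreign official creditors 21.7.)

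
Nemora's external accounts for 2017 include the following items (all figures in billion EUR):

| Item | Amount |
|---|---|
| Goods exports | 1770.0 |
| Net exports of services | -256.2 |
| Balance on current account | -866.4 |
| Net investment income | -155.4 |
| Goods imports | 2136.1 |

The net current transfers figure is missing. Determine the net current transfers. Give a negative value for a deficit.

Current account = goods balance + services balance + net primary income + net secondary income
Sum of the known components = -777.7
Net current transfers = CA - (known components) = -866.4 - (-777.7) = -88.7

-88.7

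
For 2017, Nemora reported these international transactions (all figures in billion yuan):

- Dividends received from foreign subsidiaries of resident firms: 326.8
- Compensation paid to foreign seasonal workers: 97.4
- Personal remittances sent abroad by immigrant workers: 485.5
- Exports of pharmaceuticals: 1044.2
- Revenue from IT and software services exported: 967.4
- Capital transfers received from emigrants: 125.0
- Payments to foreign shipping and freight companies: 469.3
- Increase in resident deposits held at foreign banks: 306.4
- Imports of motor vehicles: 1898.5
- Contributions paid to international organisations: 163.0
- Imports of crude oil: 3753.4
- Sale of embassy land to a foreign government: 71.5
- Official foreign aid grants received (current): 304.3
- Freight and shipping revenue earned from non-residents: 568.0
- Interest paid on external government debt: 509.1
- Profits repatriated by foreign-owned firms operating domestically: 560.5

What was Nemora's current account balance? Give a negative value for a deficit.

-4726.0

Goods: 1044.2 - 3753.4 - 1898.5 = -4607.7
Services: 967.4 - 469.3 + 568.0 = 1066.1
Primary income: -97.4 - 509.1 - 560.5 + 326.8 = -840.2
Secondary income: -485.5 - 163.0 + 304.3 = -344.2
Current account = (-4607.7) + 1066.1 + (-840.2) + (-344.2) = -4726.0
(Excluded from the current account — capital account: capital transfers received from emigrants 125.0, sale of embassy land to a foreign government 71.5; financial account: increase in resident deposits held at foreign banks 306.4.)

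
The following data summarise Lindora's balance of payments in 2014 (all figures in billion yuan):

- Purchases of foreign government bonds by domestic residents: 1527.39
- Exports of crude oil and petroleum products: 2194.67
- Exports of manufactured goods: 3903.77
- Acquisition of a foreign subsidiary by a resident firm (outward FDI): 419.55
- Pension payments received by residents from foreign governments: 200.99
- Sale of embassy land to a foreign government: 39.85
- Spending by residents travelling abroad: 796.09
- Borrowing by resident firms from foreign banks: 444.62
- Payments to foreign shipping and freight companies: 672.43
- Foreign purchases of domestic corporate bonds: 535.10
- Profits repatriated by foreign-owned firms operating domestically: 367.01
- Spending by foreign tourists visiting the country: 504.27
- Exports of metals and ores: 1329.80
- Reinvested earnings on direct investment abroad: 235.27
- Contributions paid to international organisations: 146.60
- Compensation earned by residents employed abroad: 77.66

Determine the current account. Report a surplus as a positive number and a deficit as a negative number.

Goods: 2194.67 + 1329.80 + 3903.77 = 7428.24
Services: -672.43 - 796.09 + 504.27 = -964.25
Primary income: 235.27 + 77.66 - 367.01 = -54.08
Secondary income: -146.60 + 200.99 = 54.39
Current account = 7428.24 + (-964.25) + (-54.08) + 54.39 = 6464.30
(Excluded from the current account — financial account: purchases of foreign government bonds by domestic residents 1527.39, acquisition of a foreign subsidiary by a resident firm (outward FDI) 419.55, borrowing by resident firms from foreign banks 444.62, foreign purchases of domestic corporate bonds 535.10; capital account: sale of embassy land to a foreign government 39.85.)

6464.30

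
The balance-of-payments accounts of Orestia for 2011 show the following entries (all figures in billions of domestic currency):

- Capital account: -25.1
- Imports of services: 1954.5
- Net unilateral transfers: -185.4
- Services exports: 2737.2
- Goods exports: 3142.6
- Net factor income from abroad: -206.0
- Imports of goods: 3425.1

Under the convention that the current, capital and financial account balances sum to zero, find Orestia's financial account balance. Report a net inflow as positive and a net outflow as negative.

Goods balance = 3142.6 - 3425.1 = -282.5
Services balance = 2737.2 - 1954.5 = 782.7
Trade balance (goods + services) = -282.5 + 782.7 = 500.2
Net primary income = -206.0
Net secondary income = -185.4
Current account = 500.2 + (-206.0) + (-185.4) = 108.8
Financial account = -(108.8 + (-25.1)) = -83.7

-83.7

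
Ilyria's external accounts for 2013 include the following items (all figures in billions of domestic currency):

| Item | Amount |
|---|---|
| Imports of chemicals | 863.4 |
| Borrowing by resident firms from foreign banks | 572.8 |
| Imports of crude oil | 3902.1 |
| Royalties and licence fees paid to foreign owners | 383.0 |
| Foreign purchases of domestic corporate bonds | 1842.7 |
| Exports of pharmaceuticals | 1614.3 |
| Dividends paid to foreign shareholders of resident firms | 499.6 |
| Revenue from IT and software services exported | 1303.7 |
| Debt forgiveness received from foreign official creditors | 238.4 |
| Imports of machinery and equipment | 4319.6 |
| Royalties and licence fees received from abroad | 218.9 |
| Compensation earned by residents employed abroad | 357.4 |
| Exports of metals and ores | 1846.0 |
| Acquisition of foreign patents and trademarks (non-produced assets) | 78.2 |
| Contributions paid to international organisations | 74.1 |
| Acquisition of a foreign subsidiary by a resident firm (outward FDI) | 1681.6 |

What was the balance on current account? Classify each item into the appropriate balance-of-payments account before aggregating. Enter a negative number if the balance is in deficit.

-4701.5

Goods: -3902.1 + 1614.3 + 1846.0 - 4319.6 - 863.4 = -5624.8
Services: 218.9 + 1303.7 - 383.0 = 1139.6
Primary income: 357.4 - 499.6 = -142.2
Secondary income: -74.1
Current account = (-5624.8) + 1139.6 + (-142.2) + (-74.1) = -4701.5
(Excluded from the current account — financial account: borrowing by resident firms from foreign banks 572.8, foreign purchases of domestic corporate bonds 1842.7, acquisition of a foreign subsidiary by a resident firm (outward FDI) 1681.6; capital account: debt forgiveness received from foreign official creditors 238.4, acquisition of foreign patents and trademarks (non-produced assets) 78.2.)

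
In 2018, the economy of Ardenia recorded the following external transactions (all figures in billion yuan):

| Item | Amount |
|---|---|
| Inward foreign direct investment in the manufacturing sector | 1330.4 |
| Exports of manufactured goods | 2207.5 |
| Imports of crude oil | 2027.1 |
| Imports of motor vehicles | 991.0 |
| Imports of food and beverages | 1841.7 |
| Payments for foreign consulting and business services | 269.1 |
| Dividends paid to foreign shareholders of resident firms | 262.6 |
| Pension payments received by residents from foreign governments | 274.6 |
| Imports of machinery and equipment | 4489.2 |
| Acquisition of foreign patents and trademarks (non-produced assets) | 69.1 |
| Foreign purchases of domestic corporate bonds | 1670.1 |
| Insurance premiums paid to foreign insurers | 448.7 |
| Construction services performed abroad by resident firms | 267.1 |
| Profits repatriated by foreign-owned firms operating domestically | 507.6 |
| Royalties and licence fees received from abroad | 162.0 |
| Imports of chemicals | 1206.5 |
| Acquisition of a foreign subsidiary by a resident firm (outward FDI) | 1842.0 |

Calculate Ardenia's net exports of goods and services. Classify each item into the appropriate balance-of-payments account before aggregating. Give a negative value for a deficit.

Goods: -1206.5 - 991.0 - 4489.2 - 1841.7 - 2027.1 + 2207.5 = -8348.0
Services: -448.7 - 269.1 + 267.1 + 162.0 = -288.7
Trade balance = -8348.0 + (-288.7) = -8636.7
(Excluded from the trade balance — financial account: inward foreign direct investment in the manufacturing sector 1330.4, foreign purchases of domestic corporate bonds 1670.1, acquisition of a foreign subsidiary by a resident firm (outward FDI) 1842.0; primary income: dividends paid to foreign shareholders of resident firms 262.6, profits repatriated by foreign-owned firms operating domestically 507.6; secondary income: pension payments received by residents from foreign governments 274.6; capital account: acquisition of foreign patents and trademarks (non-produced assets) 69.1.)

-8636.7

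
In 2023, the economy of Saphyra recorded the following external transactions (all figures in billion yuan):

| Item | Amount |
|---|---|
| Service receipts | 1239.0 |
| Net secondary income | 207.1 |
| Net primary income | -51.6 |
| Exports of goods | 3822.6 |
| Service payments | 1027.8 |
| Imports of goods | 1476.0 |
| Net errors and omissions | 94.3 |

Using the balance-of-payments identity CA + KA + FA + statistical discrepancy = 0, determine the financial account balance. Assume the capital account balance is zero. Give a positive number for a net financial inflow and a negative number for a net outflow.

Goods balance = 3822.6 - 1476.0 = 2346.6
Services balance = 1239.0 - 1027.8 = 211.2
Trade balance (goods + services) = 2346.6 + 211.2 = 2557.8
Net primary income = -51.6
Net secondary income = 207.1
Current account = 2557.8 + (-51.6) + 207.1 = 2713.3
Financial account = -(2713.3 + 94.3) = -2807.6

-2807.6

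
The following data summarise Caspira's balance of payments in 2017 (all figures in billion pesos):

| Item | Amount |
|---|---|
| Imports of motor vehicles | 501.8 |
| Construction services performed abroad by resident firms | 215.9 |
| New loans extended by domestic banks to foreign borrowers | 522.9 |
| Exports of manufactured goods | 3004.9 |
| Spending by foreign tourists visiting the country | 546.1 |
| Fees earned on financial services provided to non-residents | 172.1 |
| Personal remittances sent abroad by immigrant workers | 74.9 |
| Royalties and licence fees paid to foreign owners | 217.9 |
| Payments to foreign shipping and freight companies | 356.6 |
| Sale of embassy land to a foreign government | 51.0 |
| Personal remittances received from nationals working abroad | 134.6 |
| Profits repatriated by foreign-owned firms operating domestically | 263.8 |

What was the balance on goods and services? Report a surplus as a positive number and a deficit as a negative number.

2862.7

Goods: -501.8 + 3004.9 = 2503.1
Services: 546.1 - 217.9 + 215.9 + 172.1 - 356.6 = 359.6
Trade balance = 2503.1 + 359.6 = 2862.7
(Excluded from the trade balance — financial account: new loans extended by domestic banks to foreign borrowers 522.9; secondary income: personal remittances sent abroad by immigrant workers 74.9, personal remittances received from nationals working abroad 134.6; capital account: sale of embassy land to a foreign government 51.0; primary income: profits repatriated by foreign-owned firms operating domestically 263.8.)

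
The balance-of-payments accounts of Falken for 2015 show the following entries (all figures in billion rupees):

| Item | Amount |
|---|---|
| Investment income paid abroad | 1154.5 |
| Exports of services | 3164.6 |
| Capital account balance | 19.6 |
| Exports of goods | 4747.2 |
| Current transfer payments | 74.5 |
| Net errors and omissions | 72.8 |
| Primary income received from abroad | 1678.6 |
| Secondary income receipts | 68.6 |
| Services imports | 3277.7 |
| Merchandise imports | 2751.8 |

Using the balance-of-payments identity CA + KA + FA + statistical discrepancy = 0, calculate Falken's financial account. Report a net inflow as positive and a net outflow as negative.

Goods balance = 4747.2 - 2751.8 = 1995.4
Services balance = 3164.6 - 3277.7 = -113.1
Trade balance (goods + services) = 1995.4 + (-113.1) = 1882.3
Net primary income = 1678.6 - 1154.5 = 524.1
Net secondary income = 68.6 - 74.5 = -5.9
Current account = 1882.3 + 524.1 + (-5.9) = 2400.5
Financial account = -(2400.5 + 19.6 + 72.8) = -2492.9

-2492.9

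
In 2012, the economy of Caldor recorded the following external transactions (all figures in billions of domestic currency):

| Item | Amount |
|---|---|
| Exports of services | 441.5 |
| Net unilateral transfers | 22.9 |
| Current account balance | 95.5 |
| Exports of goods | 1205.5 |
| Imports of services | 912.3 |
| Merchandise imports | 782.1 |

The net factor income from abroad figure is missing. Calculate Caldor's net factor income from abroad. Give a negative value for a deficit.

Current account = goods balance + services balance + net primary income + net secondary income
Sum of the known components = -24.5
Net factor income from abroad = CA - (known components) = 95.5 - (-24.5) = 120.0

120.0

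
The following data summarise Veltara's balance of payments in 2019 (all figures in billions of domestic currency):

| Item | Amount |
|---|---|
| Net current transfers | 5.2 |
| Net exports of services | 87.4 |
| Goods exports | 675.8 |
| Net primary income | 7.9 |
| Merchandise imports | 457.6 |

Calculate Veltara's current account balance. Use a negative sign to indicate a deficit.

Goods balance = 675.8 - 457.6 = 218.2
Services balance = 87.4
Trade balance (goods + services) = 218.2 + 87.4 = 305.6
Net primary income = 7.9
Net secondary income = 5.2
Current account = 305.6 + 7.9 + 5.2 = 318.7

318.7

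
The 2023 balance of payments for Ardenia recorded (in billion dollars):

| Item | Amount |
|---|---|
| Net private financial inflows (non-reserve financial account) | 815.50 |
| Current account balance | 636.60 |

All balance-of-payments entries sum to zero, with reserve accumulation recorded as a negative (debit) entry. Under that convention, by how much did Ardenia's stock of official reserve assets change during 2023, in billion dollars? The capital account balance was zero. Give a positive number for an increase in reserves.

1452.10

Official reserve transactions balance = -(636.60 + 815.50) = -1452.10
An accumulation of reserves is recorded as a debit (negative entry), so the change in the stock of reserves is the negative of that balance.
Change in official reserves = -(-1452.10) = 1452.10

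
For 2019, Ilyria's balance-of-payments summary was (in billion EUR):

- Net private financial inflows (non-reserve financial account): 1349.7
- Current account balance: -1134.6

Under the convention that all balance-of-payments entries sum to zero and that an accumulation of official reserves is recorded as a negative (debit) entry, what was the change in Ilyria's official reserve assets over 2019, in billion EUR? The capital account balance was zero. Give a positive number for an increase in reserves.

Official reserve transactions balance = -((-1134.6) + 1349.7) = -215.1
An accumulation of reserves is recorded as a debit (negative entry), so the change in the stock of reserves is the negative of that balance.
Change in official reserves = -(-215.1) = 215.1

215.1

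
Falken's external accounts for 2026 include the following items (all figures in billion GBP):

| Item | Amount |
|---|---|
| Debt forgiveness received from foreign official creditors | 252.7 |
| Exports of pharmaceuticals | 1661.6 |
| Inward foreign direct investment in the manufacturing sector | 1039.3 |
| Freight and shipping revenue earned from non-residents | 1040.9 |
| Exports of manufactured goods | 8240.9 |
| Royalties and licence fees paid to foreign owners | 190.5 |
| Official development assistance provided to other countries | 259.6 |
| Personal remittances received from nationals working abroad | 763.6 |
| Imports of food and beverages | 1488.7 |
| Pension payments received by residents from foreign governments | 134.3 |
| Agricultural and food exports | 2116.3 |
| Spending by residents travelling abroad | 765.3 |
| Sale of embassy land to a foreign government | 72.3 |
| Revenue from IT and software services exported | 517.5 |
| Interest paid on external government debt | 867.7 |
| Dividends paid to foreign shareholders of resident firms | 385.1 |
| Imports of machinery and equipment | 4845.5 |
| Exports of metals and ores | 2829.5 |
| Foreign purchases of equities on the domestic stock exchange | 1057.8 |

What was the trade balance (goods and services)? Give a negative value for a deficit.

9116.7

Goods: 1661.6 - 4845.5 + 2829.5 - 1488.7 + 2116.3 + 8240.9 = 8514.1
Services: -190.5 + 517.5 + 1040.9 - 765.3 = 602.6
Trade balance = 8514.1 + 602.6 = 9116.7
(Excluded from the trade balance — capital account: debt forgiveness received from foreign official creditors 252.7, sale of embassy land to a foreign government 72.3; financial account: inward foreign direct investment in the manufacturing sector 1039.3, foreign purchases of equities on the domestic stock exchange 1057.8; secondary income: official development assistance provided to other countries 259.6, personal remittances received from nationals working abroad 763.6, pension payments received by residents from foreign governments 134.3; primary income: interest paid on external government debt 867.7, dividends paid to foreign shareholders of resident firms 385.1.)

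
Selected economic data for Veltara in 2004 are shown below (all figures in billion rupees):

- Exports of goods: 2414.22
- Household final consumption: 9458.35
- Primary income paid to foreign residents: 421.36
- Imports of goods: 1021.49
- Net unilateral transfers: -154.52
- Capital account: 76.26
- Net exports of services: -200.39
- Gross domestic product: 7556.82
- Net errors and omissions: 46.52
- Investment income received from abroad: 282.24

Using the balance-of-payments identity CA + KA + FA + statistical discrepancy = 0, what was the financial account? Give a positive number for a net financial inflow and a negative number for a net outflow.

Goods balance = 2414.22 - 1021.49 = 1392.73
Services balance = -200.39
Trade balance (goods + services) = 1392.73 + (-200.39) = 1192.34
Net primary income = 282.24 - 421.36 = -139.12
Net secondary income = -154.52
Current account = 1192.34 + (-139.12) + (-154.52) = 898.70
Financial account = -(898.70 + 76.26 + 46.52) = -1021.48

-1021.48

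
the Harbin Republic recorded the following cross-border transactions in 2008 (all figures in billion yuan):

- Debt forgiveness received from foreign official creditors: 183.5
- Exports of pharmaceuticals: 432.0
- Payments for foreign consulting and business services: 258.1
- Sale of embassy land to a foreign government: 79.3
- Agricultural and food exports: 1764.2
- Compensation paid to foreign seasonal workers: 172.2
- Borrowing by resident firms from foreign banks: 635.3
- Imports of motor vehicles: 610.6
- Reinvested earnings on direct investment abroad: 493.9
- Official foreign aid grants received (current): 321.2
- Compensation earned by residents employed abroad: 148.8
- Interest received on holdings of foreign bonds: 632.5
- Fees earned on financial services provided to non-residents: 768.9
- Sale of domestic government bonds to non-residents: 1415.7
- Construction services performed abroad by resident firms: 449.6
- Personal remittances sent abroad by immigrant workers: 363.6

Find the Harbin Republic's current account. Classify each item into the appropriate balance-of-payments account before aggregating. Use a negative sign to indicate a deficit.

Goods: 1764.2 - 610.6 + 432.0 = 1585.6
Services: 768.9 - 258.1 + 449.6 = 960.4
Primary income: 148.8 - 172.2 + 632.5 + 493.9 = 1103.0
Secondary income: 321.2 - 363.6 = -42.4
Current account = 1585.6 + 960.4 + 1103.0 + (-42.4) = 3606.6
(Excluded from the current account — capital account: debt forgiveness received from foreign official creditors 183.5, sale of embassy land to a foreign government 79.3; financial account: borrowing by resident firms from foreign banks 635.3, sale of domestic government bonds to non-residents 1415.7.)

3606.6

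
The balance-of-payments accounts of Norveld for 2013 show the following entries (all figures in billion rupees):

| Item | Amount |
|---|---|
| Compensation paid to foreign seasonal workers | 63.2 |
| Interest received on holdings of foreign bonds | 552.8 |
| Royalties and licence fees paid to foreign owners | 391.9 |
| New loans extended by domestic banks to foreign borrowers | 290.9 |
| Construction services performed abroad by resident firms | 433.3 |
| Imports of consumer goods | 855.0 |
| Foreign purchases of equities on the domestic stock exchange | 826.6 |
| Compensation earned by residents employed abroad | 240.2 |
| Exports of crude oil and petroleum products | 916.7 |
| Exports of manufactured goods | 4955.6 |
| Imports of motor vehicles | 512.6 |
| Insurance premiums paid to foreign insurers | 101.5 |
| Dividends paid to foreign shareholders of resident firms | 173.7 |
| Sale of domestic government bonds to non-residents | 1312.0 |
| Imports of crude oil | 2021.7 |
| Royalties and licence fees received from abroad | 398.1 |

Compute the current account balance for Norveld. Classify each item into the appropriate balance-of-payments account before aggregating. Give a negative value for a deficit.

3377.1

Goods: 916.7 - 512.6 - 855.0 - 2021.7 + 4955.6 = 2483.0
Services: 398.1 - 101.5 - 391.9 + 433.3 = 338.0
Primary income: -173.7 + 552.8 - 63.2 + 240.2 = 556.1
Current account = 2483.0 + 338.0 + 556.1 = 3377.1
(Excluded from the current account — financial account: new loans extended by domestic banks to foreign borrowers 290.9, foreign purchases of equities on the domestic stock exchange 826.6, sale of domestic government bonds to non-residents 1312.0.)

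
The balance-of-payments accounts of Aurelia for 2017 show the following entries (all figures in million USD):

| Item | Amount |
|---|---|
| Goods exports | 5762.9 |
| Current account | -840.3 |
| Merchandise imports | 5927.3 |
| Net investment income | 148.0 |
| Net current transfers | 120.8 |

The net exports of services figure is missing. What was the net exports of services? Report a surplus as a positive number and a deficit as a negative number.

-944.7

Current account = goods balance + services balance + net primary income + net secondary income
Sum of the known components = 104.4
Net exports of services = CA - (known components) = -840.3 - 104.4 = -944.7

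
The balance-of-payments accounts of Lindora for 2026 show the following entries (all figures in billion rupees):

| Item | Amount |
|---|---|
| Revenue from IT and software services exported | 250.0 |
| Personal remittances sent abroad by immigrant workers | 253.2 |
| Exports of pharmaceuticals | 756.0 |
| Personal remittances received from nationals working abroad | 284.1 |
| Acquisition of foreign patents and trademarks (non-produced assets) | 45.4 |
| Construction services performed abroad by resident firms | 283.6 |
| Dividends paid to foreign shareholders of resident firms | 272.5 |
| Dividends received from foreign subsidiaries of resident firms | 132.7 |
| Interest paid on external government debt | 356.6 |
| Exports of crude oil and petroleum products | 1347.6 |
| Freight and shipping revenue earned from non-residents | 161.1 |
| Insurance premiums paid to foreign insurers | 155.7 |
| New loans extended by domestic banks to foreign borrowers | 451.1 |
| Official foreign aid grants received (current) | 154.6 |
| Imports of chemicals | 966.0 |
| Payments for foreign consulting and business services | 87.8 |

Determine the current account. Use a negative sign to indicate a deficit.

Goods: -966.0 + 1347.6 + 756.0 = 1137.6
Services: -87.8 + 161.1 + 250.0 + 283.6 - 155.7 = 451.2
Primary income: -356.6 - 272.5 + 132.7 = -496.4
Secondary income: 284.1 - 253.2 + 154.6 = 185.5
Current account = 1137.6 + 451.2 + (-496.4) + 185.5 = 1277.9
(Excluded from the current account — capital account: acquisition of foreign patents and trademarks (non-produced assets) 45.4; financial account: new loans extended by domestic banks to foreign borrowers 451.1.)

1277.9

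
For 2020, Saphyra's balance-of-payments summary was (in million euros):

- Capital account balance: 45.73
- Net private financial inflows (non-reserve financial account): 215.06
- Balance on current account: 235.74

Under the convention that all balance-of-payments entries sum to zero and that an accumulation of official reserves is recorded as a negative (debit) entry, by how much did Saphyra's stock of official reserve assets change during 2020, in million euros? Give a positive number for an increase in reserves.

Official reserve transactions balance = -(235.74 + 45.73 + 215.06) = -496.53
An accumulation of reserves is recorded as a debit (negative entry), so the change in the stock of reserves is the negative of that balance.
Change in official reserves = -(-496.53) = 496.53

496.53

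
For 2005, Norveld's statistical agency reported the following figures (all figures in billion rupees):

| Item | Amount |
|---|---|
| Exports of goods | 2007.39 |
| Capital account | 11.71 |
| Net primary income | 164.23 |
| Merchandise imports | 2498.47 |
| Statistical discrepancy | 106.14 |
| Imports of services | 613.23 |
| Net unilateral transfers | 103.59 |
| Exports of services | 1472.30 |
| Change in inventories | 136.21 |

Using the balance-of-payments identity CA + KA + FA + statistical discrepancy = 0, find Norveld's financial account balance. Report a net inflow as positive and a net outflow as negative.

-753.66

Goods balance = 2007.39 - 2498.47 = -491.08
Services balance = 1472.30 - 613.23 = 859.07
Trade balance (goods + services) = -491.08 + 859.07 = 367.99
Net primary income = 164.23
Net secondary income = 103.59
Current account = 367.99 + 164.23 + 103.59 = 635.81
Financial account = -(635.81 + 11.71 + 106.14) = -753.66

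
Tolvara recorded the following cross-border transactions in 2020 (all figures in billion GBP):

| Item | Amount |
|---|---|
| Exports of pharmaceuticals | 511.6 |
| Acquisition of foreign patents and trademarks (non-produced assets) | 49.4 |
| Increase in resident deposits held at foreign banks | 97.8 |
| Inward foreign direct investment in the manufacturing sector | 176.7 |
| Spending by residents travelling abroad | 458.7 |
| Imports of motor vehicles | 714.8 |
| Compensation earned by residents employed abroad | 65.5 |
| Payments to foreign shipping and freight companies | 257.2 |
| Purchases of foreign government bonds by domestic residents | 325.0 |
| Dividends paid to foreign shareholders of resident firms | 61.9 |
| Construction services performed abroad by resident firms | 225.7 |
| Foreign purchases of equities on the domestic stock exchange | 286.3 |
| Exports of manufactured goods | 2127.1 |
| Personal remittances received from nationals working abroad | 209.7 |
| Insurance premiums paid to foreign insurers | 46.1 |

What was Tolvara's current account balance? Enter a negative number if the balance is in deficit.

Goods: 2127.1 + 511.6 - 714.8 = 1923.9
Services: -46.1 - 257.2 + 225.7 - 458.7 = -536.3
Primary income: -61.9 + 65.5 = 3.6
Secondary income: 209.7
Current account = 1923.9 + (-536.3) + 3.6 + 209.7 = 1600.9
(Excluded from the current account — capital account: acquisition of foreign patents and trademarks (non-produced assets) 49.4; financial account: increase in resident deposits held at foreign banks 97.8, inward foreign direct investment in the manufacturing sector 176.7, purchases of foreign government bonds by domestic residents 325.0, foreign purchases of equities on the domestic stock exchange 286.3.)

1600.9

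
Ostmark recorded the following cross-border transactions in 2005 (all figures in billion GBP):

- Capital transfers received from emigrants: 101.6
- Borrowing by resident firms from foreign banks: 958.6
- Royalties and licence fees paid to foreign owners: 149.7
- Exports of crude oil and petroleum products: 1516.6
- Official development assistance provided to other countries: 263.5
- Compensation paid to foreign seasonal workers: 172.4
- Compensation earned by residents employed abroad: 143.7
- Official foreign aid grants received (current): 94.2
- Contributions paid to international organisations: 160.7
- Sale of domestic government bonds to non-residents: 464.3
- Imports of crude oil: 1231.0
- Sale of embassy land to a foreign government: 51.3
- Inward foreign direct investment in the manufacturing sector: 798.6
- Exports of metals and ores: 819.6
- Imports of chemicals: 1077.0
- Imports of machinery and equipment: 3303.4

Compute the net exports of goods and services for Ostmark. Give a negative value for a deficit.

-3424.9

Goods: 1516.6 - 1231.0 - 3303.4 + 819.6 - 1077.0 = -3275.2
Services: -149.7
Trade balance = -3275.2 + (-149.7) = -3424.9
(Excluded from the trade balance — capital account: capital transfers received from emigrants 101.6, sale of embassy land to a foreign government 51.3; financial account: borrowing by resident firms from foreign banks 958.6, sale of domestic government bonds to non-residents 464.3, inward foreign direct investment in the manufacturing sector 798.6; secondary income: official development assistance provided to other countries 263.5, official foreign aid grants received (current) 94.2, contributions paid to international organisations 160.7; primary income: compensation paid to foreign seasonal workers 172.4, compensation earned by residents employed abroad 143.7.)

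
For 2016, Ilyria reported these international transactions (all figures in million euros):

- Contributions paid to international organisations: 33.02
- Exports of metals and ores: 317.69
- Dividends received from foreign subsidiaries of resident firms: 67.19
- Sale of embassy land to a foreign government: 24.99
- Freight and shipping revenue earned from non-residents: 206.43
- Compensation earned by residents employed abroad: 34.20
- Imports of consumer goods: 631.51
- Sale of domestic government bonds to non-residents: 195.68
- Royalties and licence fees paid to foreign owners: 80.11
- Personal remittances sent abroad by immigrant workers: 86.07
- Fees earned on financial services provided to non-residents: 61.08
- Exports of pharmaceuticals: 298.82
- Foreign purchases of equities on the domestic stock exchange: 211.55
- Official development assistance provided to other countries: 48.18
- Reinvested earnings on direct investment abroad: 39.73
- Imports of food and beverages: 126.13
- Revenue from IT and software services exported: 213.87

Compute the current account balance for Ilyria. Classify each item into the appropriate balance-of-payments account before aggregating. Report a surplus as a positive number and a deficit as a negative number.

Goods: 317.69 - 126.13 + 298.82 - 631.51 = -141.13
Services: 213.87 + 206.43 - 80.11 + 61.08 = 401.27
Primary income: 39.73 + 67.19 + 34.20 = 141.12
Secondary income: -86.07 - 33.02 - 48.18 = -167.27
Current account = (-141.13) + 401.27 + 141.12 + (-167.27) = 233.99
(Excluded from the current account — capital account: sale of embassy land to a foreign government 24.99; financial account: sale of domestic government bonds to non-residents 195.68, foreign purchases of equities on the domestic stock exchange 211.55.)

233.99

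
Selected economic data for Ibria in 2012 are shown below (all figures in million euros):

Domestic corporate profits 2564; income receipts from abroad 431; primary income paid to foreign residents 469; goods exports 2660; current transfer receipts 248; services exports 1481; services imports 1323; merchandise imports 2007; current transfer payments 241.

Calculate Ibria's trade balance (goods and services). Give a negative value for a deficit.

Goods balance = 2660 - 2007 = 653
Services balance = 1481 - 1323 = 158
Trade balance (goods + services) = 653 + 158 = 811

811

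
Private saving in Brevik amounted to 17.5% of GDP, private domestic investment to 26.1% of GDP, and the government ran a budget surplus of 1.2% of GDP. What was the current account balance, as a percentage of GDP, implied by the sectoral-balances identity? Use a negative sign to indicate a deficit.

By the sectoral-balances identity, CA = (S_private - I) + (T - G).
Private balance = 17.5 - 26.1 = -8.6
Government balance (T - G) = 1.2
CA = -8.6 + 1.2 = -7.4

-7.4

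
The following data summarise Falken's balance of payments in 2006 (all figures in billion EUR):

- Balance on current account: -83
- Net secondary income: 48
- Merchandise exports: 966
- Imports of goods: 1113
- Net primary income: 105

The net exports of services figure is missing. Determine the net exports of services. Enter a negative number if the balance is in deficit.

-89

Current account = goods balance + services balance + net primary income + net secondary income
Sum of the known components = 6
Net exports of services = CA - (known components) = -83 - 6 = -89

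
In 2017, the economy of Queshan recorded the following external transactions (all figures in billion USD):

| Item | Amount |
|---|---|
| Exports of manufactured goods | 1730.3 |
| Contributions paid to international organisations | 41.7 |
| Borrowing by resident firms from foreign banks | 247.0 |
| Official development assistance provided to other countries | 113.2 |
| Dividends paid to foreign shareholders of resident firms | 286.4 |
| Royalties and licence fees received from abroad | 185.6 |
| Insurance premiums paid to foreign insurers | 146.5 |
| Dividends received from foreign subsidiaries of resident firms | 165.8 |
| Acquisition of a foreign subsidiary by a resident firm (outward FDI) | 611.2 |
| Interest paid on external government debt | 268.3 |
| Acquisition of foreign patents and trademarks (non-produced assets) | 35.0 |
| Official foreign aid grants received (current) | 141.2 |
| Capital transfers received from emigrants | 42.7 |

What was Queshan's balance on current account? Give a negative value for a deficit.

Goods: 1730.3
Services: -146.5 + 185.6 = 39.1
Primary income: -268.3 + 165.8 - 286.4 = -388.9
Secondary income: -41.7 + 141.2 - 113.2 = -13.7
Current account = 1730.3 + 39.1 + (-388.9) + (-13.7) = 1366.8
(Excluded from the current account — financial account: borrowing by resident firms from foreign banks 247.0, acquisition of a foreign subsidiary by a resident firm (outward FDI) 611.2; capital account: acquisition of foreign patents and trademarks (non-produced assets) 35.0, capital transfers received from emigrants 42.7.)

1366.8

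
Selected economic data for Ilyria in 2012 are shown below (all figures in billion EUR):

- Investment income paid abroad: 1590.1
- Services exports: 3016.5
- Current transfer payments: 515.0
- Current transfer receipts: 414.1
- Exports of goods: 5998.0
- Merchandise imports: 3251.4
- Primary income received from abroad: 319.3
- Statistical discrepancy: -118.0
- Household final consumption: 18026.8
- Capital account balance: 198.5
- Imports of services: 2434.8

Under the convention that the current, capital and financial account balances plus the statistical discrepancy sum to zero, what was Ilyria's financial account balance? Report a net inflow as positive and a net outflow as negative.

Goods balance = 5998.0 - 3251.4 = 2746.6
Services balance = 3016.5 - 2434.8 = 581.7
Trade balance (goods + services) = 2746.6 + 581.7 = 3328.3
Net primary income = 319.3 - 1590.1 = -1270.8
Net secondary income = 414.1 - 515.0 = -100.9
Current account = 3328.3 + (-1270.8) + (-100.9) = 1956.6
Financial account = -(1956.6 + 198.5 + (-118.0)) = -2037.1

-2037.1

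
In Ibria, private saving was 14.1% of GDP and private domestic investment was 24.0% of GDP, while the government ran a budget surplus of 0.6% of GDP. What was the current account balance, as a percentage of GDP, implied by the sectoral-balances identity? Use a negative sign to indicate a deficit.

By the sectoral-balances identity, CA = (S_private - I) + (T - G).
Private balance = 14.1 - 24.0 = -9.9
Government balance (T - G) = 0.6
CA = -9.9 + 0.6 = -9.3

-9.3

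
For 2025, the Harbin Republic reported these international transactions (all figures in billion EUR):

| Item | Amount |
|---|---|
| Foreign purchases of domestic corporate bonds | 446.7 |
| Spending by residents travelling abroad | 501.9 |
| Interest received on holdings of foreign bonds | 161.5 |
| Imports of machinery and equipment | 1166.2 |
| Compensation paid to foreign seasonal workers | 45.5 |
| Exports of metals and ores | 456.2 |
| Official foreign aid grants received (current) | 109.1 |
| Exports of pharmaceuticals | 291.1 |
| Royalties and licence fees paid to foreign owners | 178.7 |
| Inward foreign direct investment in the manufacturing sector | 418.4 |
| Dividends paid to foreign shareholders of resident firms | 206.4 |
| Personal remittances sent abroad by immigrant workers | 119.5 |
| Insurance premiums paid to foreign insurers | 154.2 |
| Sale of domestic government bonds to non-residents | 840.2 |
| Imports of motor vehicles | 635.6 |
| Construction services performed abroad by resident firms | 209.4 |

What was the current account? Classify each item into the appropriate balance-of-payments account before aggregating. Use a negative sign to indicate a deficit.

Goods: 456.2 - 635.6 - 1166.2 + 291.1 = -1054.5
Services: -178.7 - 154.2 + 209.4 - 501.9 = -625.4
Primary income: -45.5 + 161.5 - 206.4 = -90.4
Secondary income: 109.1 - 119.5 = -10.4
Current account = (-1054.5) + (-625.4) + (-90.4) + (-10.4) = -1780.7
(Excluded from the current account — financial account: foreign purchases of domestic corporate bonds 446.7, inward foreign direct investment in the manufacturing sector 418.4, sale of domestic government bonds to non-residents 840.2.)

-1780.7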